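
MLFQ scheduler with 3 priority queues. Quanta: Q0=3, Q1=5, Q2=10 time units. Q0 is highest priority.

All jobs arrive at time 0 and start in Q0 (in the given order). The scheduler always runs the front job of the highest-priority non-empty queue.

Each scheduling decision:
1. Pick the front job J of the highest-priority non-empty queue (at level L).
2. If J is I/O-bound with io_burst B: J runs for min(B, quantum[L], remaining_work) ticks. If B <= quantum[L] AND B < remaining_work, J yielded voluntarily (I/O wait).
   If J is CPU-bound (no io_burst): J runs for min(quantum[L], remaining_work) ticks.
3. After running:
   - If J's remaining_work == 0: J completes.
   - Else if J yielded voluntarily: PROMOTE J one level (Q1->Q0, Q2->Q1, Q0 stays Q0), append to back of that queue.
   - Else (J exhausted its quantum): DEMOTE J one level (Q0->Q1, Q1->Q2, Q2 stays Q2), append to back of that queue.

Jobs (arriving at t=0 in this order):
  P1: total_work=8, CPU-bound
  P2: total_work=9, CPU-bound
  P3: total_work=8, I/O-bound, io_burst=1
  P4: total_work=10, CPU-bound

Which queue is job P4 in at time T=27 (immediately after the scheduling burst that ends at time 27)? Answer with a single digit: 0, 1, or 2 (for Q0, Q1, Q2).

Answer: 1

Derivation:
t=0-3: P1@Q0 runs 3, rem=5, quantum used, demote→Q1. Q0=[P2,P3,P4] Q1=[P1] Q2=[]
t=3-6: P2@Q0 runs 3, rem=6, quantum used, demote→Q1. Q0=[P3,P4] Q1=[P1,P2] Q2=[]
t=6-7: P3@Q0 runs 1, rem=7, I/O yield, promote→Q0. Q0=[P4,P3] Q1=[P1,P2] Q2=[]
t=7-10: P4@Q0 runs 3, rem=7, quantum used, demote→Q1. Q0=[P3] Q1=[P1,P2,P4] Q2=[]
t=10-11: P3@Q0 runs 1, rem=6, I/O yield, promote→Q0. Q0=[P3] Q1=[P1,P2,P4] Q2=[]
t=11-12: P3@Q0 runs 1, rem=5, I/O yield, promote→Q0. Q0=[P3] Q1=[P1,P2,P4] Q2=[]
t=12-13: P3@Q0 runs 1, rem=4, I/O yield, promote→Q0. Q0=[P3] Q1=[P1,P2,P4] Q2=[]
t=13-14: P3@Q0 runs 1, rem=3, I/O yield, promote→Q0. Q0=[P3] Q1=[P1,P2,P4] Q2=[]
t=14-15: P3@Q0 runs 1, rem=2, I/O yield, promote→Q0. Q0=[P3] Q1=[P1,P2,P4] Q2=[]
t=15-16: P3@Q0 runs 1, rem=1, I/O yield, promote→Q0. Q0=[P3] Q1=[P1,P2,P4] Q2=[]
t=16-17: P3@Q0 runs 1, rem=0, completes. Q0=[] Q1=[P1,P2,P4] Q2=[]
t=17-22: P1@Q1 runs 5, rem=0, completes. Q0=[] Q1=[P2,P4] Q2=[]
t=22-27: P2@Q1 runs 5, rem=1, quantum used, demote→Q2. Q0=[] Q1=[P4] Q2=[P2]
t=27-32: P4@Q1 runs 5, rem=2, quantum used, demote→Q2. Q0=[] Q1=[] Q2=[P2,P4]
t=32-33: P2@Q2 runs 1, rem=0, completes. Q0=[] Q1=[] Q2=[P4]
t=33-35: P4@Q2 runs 2, rem=0, completes. Q0=[] Q1=[] Q2=[]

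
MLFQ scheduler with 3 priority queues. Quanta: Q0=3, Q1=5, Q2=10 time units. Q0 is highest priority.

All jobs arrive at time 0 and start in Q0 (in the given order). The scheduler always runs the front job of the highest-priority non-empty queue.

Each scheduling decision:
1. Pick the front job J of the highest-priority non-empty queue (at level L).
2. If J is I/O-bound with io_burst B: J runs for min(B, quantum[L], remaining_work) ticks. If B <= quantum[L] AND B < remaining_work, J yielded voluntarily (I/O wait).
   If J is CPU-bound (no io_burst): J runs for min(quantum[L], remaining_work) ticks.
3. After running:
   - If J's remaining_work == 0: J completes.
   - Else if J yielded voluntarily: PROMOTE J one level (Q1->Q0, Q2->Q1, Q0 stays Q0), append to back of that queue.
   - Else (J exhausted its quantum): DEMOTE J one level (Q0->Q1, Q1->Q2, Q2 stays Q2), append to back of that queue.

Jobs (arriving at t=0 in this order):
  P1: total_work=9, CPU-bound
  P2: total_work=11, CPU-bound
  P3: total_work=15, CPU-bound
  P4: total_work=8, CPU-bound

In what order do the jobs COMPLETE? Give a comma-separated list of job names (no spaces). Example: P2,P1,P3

Answer: P4,P1,P2,P3

Derivation:
t=0-3: P1@Q0 runs 3, rem=6, quantum used, demote→Q1. Q0=[P2,P3,P4] Q1=[P1] Q2=[]
t=3-6: P2@Q0 runs 3, rem=8, quantum used, demote→Q1. Q0=[P3,P4] Q1=[P1,P2] Q2=[]
t=6-9: P3@Q0 runs 3, rem=12, quantum used, demote→Q1. Q0=[P4] Q1=[P1,P2,P3] Q2=[]
t=9-12: P4@Q0 runs 3, rem=5, quantum used, demote→Q1. Q0=[] Q1=[P1,P2,P3,P4] Q2=[]
t=12-17: P1@Q1 runs 5, rem=1, quantum used, demote→Q2. Q0=[] Q1=[P2,P3,P4] Q2=[P1]
t=17-22: P2@Q1 runs 5, rem=3, quantum used, demote→Q2. Q0=[] Q1=[P3,P4] Q2=[P1,P2]
t=22-27: P3@Q1 runs 5, rem=7, quantum used, demote→Q2. Q0=[] Q1=[P4] Q2=[P1,P2,P3]
t=27-32: P4@Q1 runs 5, rem=0, completes. Q0=[] Q1=[] Q2=[P1,P2,P3]
t=32-33: P1@Q2 runs 1, rem=0, completes. Q0=[] Q1=[] Q2=[P2,P3]
t=33-36: P2@Q2 runs 3, rem=0, completes. Q0=[] Q1=[] Q2=[P3]
t=36-43: P3@Q2 runs 7, rem=0, completes. Q0=[] Q1=[] Q2=[]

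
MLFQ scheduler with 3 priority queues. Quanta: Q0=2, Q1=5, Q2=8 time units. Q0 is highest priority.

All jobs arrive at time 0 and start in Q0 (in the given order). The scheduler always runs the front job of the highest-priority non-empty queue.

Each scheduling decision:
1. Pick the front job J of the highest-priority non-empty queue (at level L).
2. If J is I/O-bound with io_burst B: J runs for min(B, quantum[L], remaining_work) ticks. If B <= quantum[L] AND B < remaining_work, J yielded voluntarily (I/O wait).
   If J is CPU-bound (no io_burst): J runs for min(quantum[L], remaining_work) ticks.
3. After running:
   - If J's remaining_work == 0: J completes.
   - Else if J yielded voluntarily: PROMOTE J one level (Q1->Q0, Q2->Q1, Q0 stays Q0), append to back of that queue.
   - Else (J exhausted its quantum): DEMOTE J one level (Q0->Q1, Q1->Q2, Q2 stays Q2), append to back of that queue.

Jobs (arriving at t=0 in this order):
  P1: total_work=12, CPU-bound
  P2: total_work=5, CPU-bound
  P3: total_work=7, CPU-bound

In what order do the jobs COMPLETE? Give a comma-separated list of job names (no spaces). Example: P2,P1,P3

Answer: P2,P3,P1

Derivation:
t=0-2: P1@Q0 runs 2, rem=10, quantum used, demote→Q1. Q0=[P2,P3] Q1=[P1] Q2=[]
t=2-4: P2@Q0 runs 2, rem=3, quantum used, demote→Q1. Q0=[P3] Q1=[P1,P2] Q2=[]
t=4-6: P3@Q0 runs 2, rem=5, quantum used, demote→Q1. Q0=[] Q1=[P1,P2,P3] Q2=[]
t=6-11: P1@Q1 runs 5, rem=5, quantum used, demote→Q2. Q0=[] Q1=[P2,P3] Q2=[P1]
t=11-14: P2@Q1 runs 3, rem=0, completes. Q0=[] Q1=[P3] Q2=[P1]
t=14-19: P3@Q1 runs 5, rem=0, completes. Q0=[] Q1=[] Q2=[P1]
t=19-24: P1@Q2 runs 5, rem=0, completes. Q0=[] Q1=[] Q2=[]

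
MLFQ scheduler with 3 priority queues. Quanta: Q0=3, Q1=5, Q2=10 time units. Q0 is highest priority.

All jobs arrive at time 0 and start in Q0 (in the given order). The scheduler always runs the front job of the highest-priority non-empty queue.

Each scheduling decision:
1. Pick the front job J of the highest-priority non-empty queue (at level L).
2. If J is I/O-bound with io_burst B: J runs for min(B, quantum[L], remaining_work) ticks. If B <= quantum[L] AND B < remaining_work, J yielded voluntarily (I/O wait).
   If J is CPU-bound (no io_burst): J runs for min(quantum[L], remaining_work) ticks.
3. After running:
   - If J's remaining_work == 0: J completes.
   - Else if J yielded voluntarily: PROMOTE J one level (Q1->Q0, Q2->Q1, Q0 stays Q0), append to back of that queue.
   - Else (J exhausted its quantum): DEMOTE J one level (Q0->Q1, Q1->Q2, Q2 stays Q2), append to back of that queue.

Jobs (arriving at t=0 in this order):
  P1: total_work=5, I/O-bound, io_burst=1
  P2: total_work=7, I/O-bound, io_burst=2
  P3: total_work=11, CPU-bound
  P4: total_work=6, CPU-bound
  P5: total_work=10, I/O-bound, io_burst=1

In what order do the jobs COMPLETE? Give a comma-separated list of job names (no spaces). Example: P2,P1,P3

t=0-1: P1@Q0 runs 1, rem=4, I/O yield, promote→Q0. Q0=[P2,P3,P4,P5,P1] Q1=[] Q2=[]
t=1-3: P2@Q0 runs 2, rem=5, I/O yield, promote→Q0. Q0=[P3,P4,P5,P1,P2] Q1=[] Q2=[]
t=3-6: P3@Q0 runs 3, rem=8, quantum used, demote→Q1. Q0=[P4,P5,P1,P2] Q1=[P3] Q2=[]
t=6-9: P4@Q0 runs 3, rem=3, quantum used, demote→Q1. Q0=[P5,P1,P2] Q1=[P3,P4] Q2=[]
t=9-10: P5@Q0 runs 1, rem=9, I/O yield, promote→Q0. Q0=[P1,P2,P5] Q1=[P3,P4] Q2=[]
t=10-11: P1@Q0 runs 1, rem=3, I/O yield, promote→Q0. Q0=[P2,P5,P1] Q1=[P3,P4] Q2=[]
t=11-13: P2@Q0 runs 2, rem=3, I/O yield, promote→Q0. Q0=[P5,P1,P2] Q1=[P3,P4] Q2=[]
t=13-14: P5@Q0 runs 1, rem=8, I/O yield, promote→Q0. Q0=[P1,P2,P5] Q1=[P3,P4] Q2=[]
t=14-15: P1@Q0 runs 1, rem=2, I/O yield, promote→Q0. Q0=[P2,P5,P1] Q1=[P3,P4] Q2=[]
t=15-17: P2@Q0 runs 2, rem=1, I/O yield, promote→Q0. Q0=[P5,P1,P2] Q1=[P3,P4] Q2=[]
t=17-18: P5@Q0 runs 1, rem=7, I/O yield, promote→Q0. Q0=[P1,P2,P5] Q1=[P3,P4] Q2=[]
t=18-19: P1@Q0 runs 1, rem=1, I/O yield, promote→Q0. Q0=[P2,P5,P1] Q1=[P3,P4] Q2=[]
t=19-20: P2@Q0 runs 1, rem=0, completes. Q0=[P5,P1] Q1=[P3,P4] Q2=[]
t=20-21: P5@Q0 runs 1, rem=6, I/O yield, promote→Q0. Q0=[P1,P5] Q1=[P3,P4] Q2=[]
t=21-22: P1@Q0 runs 1, rem=0, completes. Q0=[P5] Q1=[P3,P4] Q2=[]
t=22-23: P5@Q0 runs 1, rem=5, I/O yield, promote→Q0. Q0=[P5] Q1=[P3,P4] Q2=[]
t=23-24: P5@Q0 runs 1, rem=4, I/O yield, promote→Q0. Q0=[P5] Q1=[P3,P4] Q2=[]
t=24-25: P5@Q0 runs 1, rem=3, I/O yield, promote→Q0. Q0=[P5] Q1=[P3,P4] Q2=[]
t=25-26: P5@Q0 runs 1, rem=2, I/O yield, promote→Q0. Q0=[P5] Q1=[P3,P4] Q2=[]
t=26-27: P5@Q0 runs 1, rem=1, I/O yield, promote→Q0. Q0=[P5] Q1=[P3,P4] Q2=[]
t=27-28: P5@Q0 runs 1, rem=0, completes. Q0=[] Q1=[P3,P4] Q2=[]
t=28-33: P3@Q1 runs 5, rem=3, quantum used, demote→Q2. Q0=[] Q1=[P4] Q2=[P3]
t=33-36: P4@Q1 runs 3, rem=0, completes. Q0=[] Q1=[] Q2=[P3]
t=36-39: P3@Q2 runs 3, rem=0, completes. Q0=[] Q1=[] Q2=[]

Answer: P2,P1,P5,P4,P3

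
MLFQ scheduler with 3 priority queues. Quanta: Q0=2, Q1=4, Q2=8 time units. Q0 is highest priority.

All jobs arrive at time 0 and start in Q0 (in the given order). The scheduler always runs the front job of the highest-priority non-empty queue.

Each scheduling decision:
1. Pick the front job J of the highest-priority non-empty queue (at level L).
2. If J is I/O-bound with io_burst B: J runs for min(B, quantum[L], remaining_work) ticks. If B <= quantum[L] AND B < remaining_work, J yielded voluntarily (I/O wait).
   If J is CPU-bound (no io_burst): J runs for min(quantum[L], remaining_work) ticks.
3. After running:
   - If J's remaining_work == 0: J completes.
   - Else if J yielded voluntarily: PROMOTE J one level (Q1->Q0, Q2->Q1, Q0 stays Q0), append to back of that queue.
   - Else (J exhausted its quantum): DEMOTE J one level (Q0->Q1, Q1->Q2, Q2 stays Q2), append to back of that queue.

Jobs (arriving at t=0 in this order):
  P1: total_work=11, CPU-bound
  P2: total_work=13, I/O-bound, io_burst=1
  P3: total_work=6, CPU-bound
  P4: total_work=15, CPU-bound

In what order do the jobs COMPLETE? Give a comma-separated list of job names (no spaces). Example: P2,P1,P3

Answer: P2,P3,P1,P4

Derivation:
t=0-2: P1@Q0 runs 2, rem=9, quantum used, demote→Q1. Q0=[P2,P3,P4] Q1=[P1] Q2=[]
t=2-3: P2@Q0 runs 1, rem=12, I/O yield, promote→Q0. Q0=[P3,P4,P2] Q1=[P1] Q2=[]
t=3-5: P3@Q0 runs 2, rem=4, quantum used, demote→Q1. Q0=[P4,P2] Q1=[P1,P3] Q2=[]
t=5-7: P4@Q0 runs 2, rem=13, quantum used, demote→Q1. Q0=[P2] Q1=[P1,P3,P4] Q2=[]
t=7-8: P2@Q0 runs 1, rem=11, I/O yield, promote→Q0. Q0=[P2] Q1=[P1,P3,P4] Q2=[]
t=8-9: P2@Q0 runs 1, rem=10, I/O yield, promote→Q0. Q0=[P2] Q1=[P1,P3,P4] Q2=[]
t=9-10: P2@Q0 runs 1, rem=9, I/O yield, promote→Q0. Q0=[P2] Q1=[P1,P3,P4] Q2=[]
t=10-11: P2@Q0 runs 1, rem=8, I/O yield, promote→Q0. Q0=[P2] Q1=[P1,P3,P4] Q2=[]
t=11-12: P2@Q0 runs 1, rem=7, I/O yield, promote→Q0. Q0=[P2] Q1=[P1,P3,P4] Q2=[]
t=12-13: P2@Q0 runs 1, rem=6, I/O yield, promote→Q0. Q0=[P2] Q1=[P1,P3,P4] Q2=[]
t=13-14: P2@Q0 runs 1, rem=5, I/O yield, promote→Q0. Q0=[P2] Q1=[P1,P3,P4] Q2=[]
t=14-15: P2@Q0 runs 1, rem=4, I/O yield, promote→Q0. Q0=[P2] Q1=[P1,P3,P4] Q2=[]
t=15-16: P2@Q0 runs 1, rem=3, I/O yield, promote→Q0. Q0=[P2] Q1=[P1,P3,P4] Q2=[]
t=16-17: P2@Q0 runs 1, rem=2, I/O yield, promote→Q0. Q0=[P2] Q1=[P1,P3,P4] Q2=[]
t=17-18: P2@Q0 runs 1, rem=1, I/O yield, promote→Q0. Q0=[P2] Q1=[P1,P3,P4] Q2=[]
t=18-19: P2@Q0 runs 1, rem=0, completes. Q0=[] Q1=[P1,P3,P4] Q2=[]
t=19-23: P1@Q1 runs 4, rem=5, quantum used, demote→Q2. Q0=[] Q1=[P3,P4] Q2=[P1]
t=23-27: P3@Q1 runs 4, rem=0, completes. Q0=[] Q1=[P4] Q2=[P1]
t=27-31: P4@Q1 runs 4, rem=9, quantum used, demote→Q2. Q0=[] Q1=[] Q2=[P1,P4]
t=31-36: P1@Q2 runs 5, rem=0, completes. Q0=[] Q1=[] Q2=[P4]
t=36-44: P4@Q2 runs 8, rem=1, quantum used, demote→Q2. Q0=[] Q1=[] Q2=[P4]
t=44-45: P4@Q2 runs 1, rem=0, completes. Q0=[] Q1=[] Q2=[]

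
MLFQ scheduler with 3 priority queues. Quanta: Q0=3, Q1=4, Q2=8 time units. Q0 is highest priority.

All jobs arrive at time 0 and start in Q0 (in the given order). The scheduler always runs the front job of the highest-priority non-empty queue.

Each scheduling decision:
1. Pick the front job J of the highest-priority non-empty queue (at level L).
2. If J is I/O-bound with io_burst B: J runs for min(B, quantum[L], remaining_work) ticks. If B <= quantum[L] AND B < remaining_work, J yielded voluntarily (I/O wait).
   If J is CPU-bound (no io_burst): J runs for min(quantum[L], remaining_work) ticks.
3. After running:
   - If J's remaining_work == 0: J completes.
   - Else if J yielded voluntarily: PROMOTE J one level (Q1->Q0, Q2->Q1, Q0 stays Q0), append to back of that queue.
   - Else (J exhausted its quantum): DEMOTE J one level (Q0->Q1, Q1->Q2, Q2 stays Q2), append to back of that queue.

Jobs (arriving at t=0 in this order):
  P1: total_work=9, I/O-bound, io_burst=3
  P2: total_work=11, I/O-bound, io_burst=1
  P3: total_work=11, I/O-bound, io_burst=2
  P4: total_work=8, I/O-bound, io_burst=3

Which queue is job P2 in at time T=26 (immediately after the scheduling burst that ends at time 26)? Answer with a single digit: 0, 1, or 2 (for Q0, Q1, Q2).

Answer: 0

Derivation:
t=0-3: P1@Q0 runs 3, rem=6, I/O yield, promote→Q0. Q0=[P2,P3,P4,P1] Q1=[] Q2=[]
t=3-4: P2@Q0 runs 1, rem=10, I/O yield, promote→Q0. Q0=[P3,P4,P1,P2] Q1=[] Q2=[]
t=4-6: P3@Q0 runs 2, rem=9, I/O yield, promote→Q0. Q0=[P4,P1,P2,P3] Q1=[] Q2=[]
t=6-9: P4@Q0 runs 3, rem=5, I/O yield, promote→Q0. Q0=[P1,P2,P3,P4] Q1=[] Q2=[]
t=9-12: P1@Q0 runs 3, rem=3, I/O yield, promote→Q0. Q0=[P2,P3,P4,P1] Q1=[] Q2=[]
t=12-13: P2@Q0 runs 1, rem=9, I/O yield, promote→Q0. Q0=[P3,P4,P1,P2] Q1=[] Q2=[]
t=13-15: P3@Q0 runs 2, rem=7, I/O yield, promote→Q0. Q0=[P4,P1,P2,P3] Q1=[] Q2=[]
t=15-18: P4@Q0 runs 3, rem=2, I/O yield, promote→Q0. Q0=[P1,P2,P3,P4] Q1=[] Q2=[]
t=18-21: P1@Q0 runs 3, rem=0, completes. Q0=[P2,P3,P4] Q1=[] Q2=[]
t=21-22: P2@Q0 runs 1, rem=8, I/O yield, promote→Q0. Q0=[P3,P4,P2] Q1=[] Q2=[]
t=22-24: P3@Q0 runs 2, rem=5, I/O yield, promote→Q0. Q0=[P4,P2,P3] Q1=[] Q2=[]
t=24-26: P4@Q0 runs 2, rem=0, completes. Q0=[P2,P3] Q1=[] Q2=[]
t=26-27: P2@Q0 runs 1, rem=7, I/O yield, promote→Q0. Q0=[P3,P2] Q1=[] Q2=[]
t=27-29: P3@Q0 runs 2, rem=3, I/O yield, promote→Q0. Q0=[P2,P3] Q1=[] Q2=[]
t=29-30: P2@Q0 runs 1, rem=6, I/O yield, promote→Q0. Q0=[P3,P2] Q1=[] Q2=[]
t=30-32: P3@Q0 runs 2, rem=1, I/O yield, promote→Q0. Q0=[P2,P3] Q1=[] Q2=[]
t=32-33: P2@Q0 runs 1, rem=5, I/O yield, promote→Q0. Q0=[P3,P2] Q1=[] Q2=[]
t=33-34: P3@Q0 runs 1, rem=0, completes. Q0=[P2] Q1=[] Q2=[]
t=34-35: P2@Q0 runs 1, rem=4, I/O yield, promote→Q0. Q0=[P2] Q1=[] Q2=[]
t=35-36: P2@Q0 runs 1, rem=3, I/O yield, promote→Q0. Q0=[P2] Q1=[] Q2=[]
t=36-37: P2@Q0 runs 1, rem=2, I/O yield, promote→Q0. Q0=[P2] Q1=[] Q2=[]
t=37-38: P2@Q0 runs 1, rem=1, I/O yield, promote→Q0. Q0=[P2] Q1=[] Q2=[]
t=38-39: P2@Q0 runs 1, rem=0, completes. Q0=[] Q1=[] Q2=[]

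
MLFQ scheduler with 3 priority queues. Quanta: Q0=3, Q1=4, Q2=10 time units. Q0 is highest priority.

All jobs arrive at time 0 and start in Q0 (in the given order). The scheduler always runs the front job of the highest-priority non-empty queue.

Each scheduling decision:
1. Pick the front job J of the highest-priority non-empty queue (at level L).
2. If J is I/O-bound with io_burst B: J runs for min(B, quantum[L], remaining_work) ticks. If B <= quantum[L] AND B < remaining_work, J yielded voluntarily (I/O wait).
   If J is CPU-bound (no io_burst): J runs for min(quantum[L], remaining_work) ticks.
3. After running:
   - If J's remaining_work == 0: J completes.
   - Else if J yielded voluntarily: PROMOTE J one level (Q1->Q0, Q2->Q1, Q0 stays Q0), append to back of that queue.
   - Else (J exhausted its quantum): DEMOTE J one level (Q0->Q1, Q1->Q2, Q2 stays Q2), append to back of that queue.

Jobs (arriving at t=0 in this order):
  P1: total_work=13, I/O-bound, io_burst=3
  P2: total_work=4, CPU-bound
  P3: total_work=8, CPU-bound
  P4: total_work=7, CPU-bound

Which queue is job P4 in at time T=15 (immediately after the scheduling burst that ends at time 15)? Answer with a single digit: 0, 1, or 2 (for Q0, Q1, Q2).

Answer: 1

Derivation:
t=0-3: P1@Q0 runs 3, rem=10, I/O yield, promote→Q0. Q0=[P2,P3,P4,P1] Q1=[] Q2=[]
t=3-6: P2@Q0 runs 3, rem=1, quantum used, demote→Q1. Q0=[P3,P4,P1] Q1=[P2] Q2=[]
t=6-9: P3@Q0 runs 3, rem=5, quantum used, demote→Q1. Q0=[P4,P1] Q1=[P2,P3] Q2=[]
t=9-12: P4@Q0 runs 3, rem=4, quantum used, demote→Q1. Q0=[P1] Q1=[P2,P3,P4] Q2=[]
t=12-15: P1@Q0 runs 3, rem=7, I/O yield, promote→Q0. Q0=[P1] Q1=[P2,P3,P4] Q2=[]
t=15-18: P1@Q0 runs 3, rem=4, I/O yield, promote→Q0. Q0=[P1] Q1=[P2,P3,P4] Q2=[]
t=18-21: P1@Q0 runs 3, rem=1, I/O yield, promote→Q0. Q0=[P1] Q1=[P2,P3,P4] Q2=[]
t=21-22: P1@Q0 runs 1, rem=0, completes. Q0=[] Q1=[P2,P3,P4] Q2=[]
t=22-23: P2@Q1 runs 1, rem=0, completes. Q0=[] Q1=[P3,P4] Q2=[]
t=23-27: P3@Q1 runs 4, rem=1, quantum used, demote→Q2. Q0=[] Q1=[P4] Q2=[P3]
t=27-31: P4@Q1 runs 4, rem=0, completes. Q0=[] Q1=[] Q2=[P3]
t=31-32: P3@Q2 runs 1, rem=0, completes. Q0=[] Q1=[] Q2=[]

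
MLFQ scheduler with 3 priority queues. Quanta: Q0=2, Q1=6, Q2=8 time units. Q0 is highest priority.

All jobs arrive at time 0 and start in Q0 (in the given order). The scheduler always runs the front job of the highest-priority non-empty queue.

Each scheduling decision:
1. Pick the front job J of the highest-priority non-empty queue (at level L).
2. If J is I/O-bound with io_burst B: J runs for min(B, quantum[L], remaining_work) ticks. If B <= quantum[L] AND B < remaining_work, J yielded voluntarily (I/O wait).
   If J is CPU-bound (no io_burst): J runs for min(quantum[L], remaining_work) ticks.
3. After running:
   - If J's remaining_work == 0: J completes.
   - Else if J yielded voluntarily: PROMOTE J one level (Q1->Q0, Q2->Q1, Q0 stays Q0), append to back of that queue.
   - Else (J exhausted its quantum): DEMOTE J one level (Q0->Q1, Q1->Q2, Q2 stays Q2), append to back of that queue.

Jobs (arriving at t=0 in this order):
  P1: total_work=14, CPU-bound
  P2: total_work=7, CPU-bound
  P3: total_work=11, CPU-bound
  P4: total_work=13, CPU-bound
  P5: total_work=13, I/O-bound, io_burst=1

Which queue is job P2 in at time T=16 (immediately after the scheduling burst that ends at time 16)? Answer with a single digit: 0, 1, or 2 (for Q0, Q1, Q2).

Answer: 1

Derivation:
t=0-2: P1@Q0 runs 2, rem=12, quantum used, demote→Q1. Q0=[P2,P3,P4,P5] Q1=[P1] Q2=[]
t=2-4: P2@Q0 runs 2, rem=5, quantum used, demote→Q1. Q0=[P3,P4,P5] Q1=[P1,P2] Q2=[]
t=4-6: P3@Q0 runs 2, rem=9, quantum used, demote→Q1. Q0=[P4,P5] Q1=[P1,P2,P3] Q2=[]
t=6-8: P4@Q0 runs 2, rem=11, quantum used, demote→Q1. Q0=[P5] Q1=[P1,P2,P3,P4] Q2=[]
t=8-9: P5@Q0 runs 1, rem=12, I/O yield, promote→Q0. Q0=[P5] Q1=[P1,P2,P3,P4] Q2=[]
t=9-10: P5@Q0 runs 1, rem=11, I/O yield, promote→Q0. Q0=[P5] Q1=[P1,P2,P3,P4] Q2=[]
t=10-11: P5@Q0 runs 1, rem=10, I/O yield, promote→Q0. Q0=[P5] Q1=[P1,P2,P3,P4] Q2=[]
t=11-12: P5@Q0 runs 1, rem=9, I/O yield, promote→Q0. Q0=[P5] Q1=[P1,P2,P3,P4] Q2=[]
t=12-13: P5@Q0 runs 1, rem=8, I/O yield, promote→Q0. Q0=[P5] Q1=[P1,P2,P3,P4] Q2=[]
t=13-14: P5@Q0 runs 1, rem=7, I/O yield, promote→Q0. Q0=[P5] Q1=[P1,P2,P3,P4] Q2=[]
t=14-15: P5@Q0 runs 1, rem=6, I/O yield, promote→Q0. Q0=[P5] Q1=[P1,P2,P3,P4] Q2=[]
t=15-16: P5@Q0 runs 1, rem=5, I/O yield, promote→Q0. Q0=[P5] Q1=[P1,P2,P3,P4] Q2=[]
t=16-17: P5@Q0 runs 1, rem=4, I/O yield, promote→Q0. Q0=[P5] Q1=[P1,P2,P3,P4] Q2=[]
t=17-18: P5@Q0 runs 1, rem=3, I/O yield, promote→Q0. Q0=[P5] Q1=[P1,P2,P3,P4] Q2=[]
t=18-19: P5@Q0 runs 1, rem=2, I/O yield, promote→Q0. Q0=[P5] Q1=[P1,P2,P3,P4] Q2=[]
t=19-20: P5@Q0 runs 1, rem=1, I/O yield, promote→Q0. Q0=[P5] Q1=[P1,P2,P3,P4] Q2=[]
t=20-21: P5@Q0 runs 1, rem=0, completes. Q0=[] Q1=[P1,P2,P3,P4] Q2=[]
t=21-27: P1@Q1 runs 6, rem=6, quantum used, demote→Q2. Q0=[] Q1=[P2,P3,P4] Q2=[P1]
t=27-32: P2@Q1 runs 5, rem=0, completes. Q0=[] Q1=[P3,P4] Q2=[P1]
t=32-38: P3@Q1 runs 6, rem=3, quantum used, demote→Q2. Q0=[] Q1=[P4] Q2=[P1,P3]
t=38-44: P4@Q1 runs 6, rem=5, quantum used, demote→Q2. Q0=[] Q1=[] Q2=[P1,P3,P4]
t=44-50: P1@Q2 runs 6, rem=0, completes. Q0=[] Q1=[] Q2=[P3,P4]
t=50-53: P3@Q2 runs 3, rem=0, completes. Q0=[] Q1=[] Q2=[P4]
t=53-58: P4@Q2 runs 5, rem=0, completes. Q0=[] Q1=[] Q2=[]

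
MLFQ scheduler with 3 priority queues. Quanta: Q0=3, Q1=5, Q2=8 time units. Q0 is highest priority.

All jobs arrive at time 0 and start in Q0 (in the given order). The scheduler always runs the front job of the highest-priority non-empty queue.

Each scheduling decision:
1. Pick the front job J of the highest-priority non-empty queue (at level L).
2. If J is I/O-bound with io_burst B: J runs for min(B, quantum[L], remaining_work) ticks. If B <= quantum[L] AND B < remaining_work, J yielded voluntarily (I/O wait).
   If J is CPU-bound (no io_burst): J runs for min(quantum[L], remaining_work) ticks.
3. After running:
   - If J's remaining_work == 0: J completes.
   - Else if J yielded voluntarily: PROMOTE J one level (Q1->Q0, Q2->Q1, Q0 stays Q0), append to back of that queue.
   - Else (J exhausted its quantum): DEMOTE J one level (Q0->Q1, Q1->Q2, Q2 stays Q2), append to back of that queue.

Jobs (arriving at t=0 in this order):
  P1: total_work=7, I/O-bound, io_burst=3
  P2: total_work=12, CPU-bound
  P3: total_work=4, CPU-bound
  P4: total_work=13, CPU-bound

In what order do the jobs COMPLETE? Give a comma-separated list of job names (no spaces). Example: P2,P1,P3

Answer: P1,P3,P2,P4

Derivation:
t=0-3: P1@Q0 runs 3, rem=4, I/O yield, promote→Q0. Q0=[P2,P3,P4,P1] Q1=[] Q2=[]
t=3-6: P2@Q0 runs 3, rem=9, quantum used, demote→Q1. Q0=[P3,P4,P1] Q1=[P2] Q2=[]
t=6-9: P3@Q0 runs 3, rem=1, quantum used, demote→Q1. Q0=[P4,P1] Q1=[P2,P3] Q2=[]
t=9-12: P4@Q0 runs 3, rem=10, quantum used, demote→Q1. Q0=[P1] Q1=[P2,P3,P4] Q2=[]
t=12-15: P1@Q0 runs 3, rem=1, I/O yield, promote→Q0. Q0=[P1] Q1=[P2,P3,P4] Q2=[]
t=15-16: P1@Q0 runs 1, rem=0, completes. Q0=[] Q1=[P2,P3,P4] Q2=[]
t=16-21: P2@Q1 runs 5, rem=4, quantum used, demote→Q2. Q0=[] Q1=[P3,P4] Q2=[P2]
t=21-22: P3@Q1 runs 1, rem=0, completes. Q0=[] Q1=[P4] Q2=[P2]
t=22-27: P4@Q1 runs 5, rem=5, quantum used, demote→Q2. Q0=[] Q1=[] Q2=[P2,P4]
t=27-31: P2@Q2 runs 4, rem=0, completes. Q0=[] Q1=[] Q2=[P4]
t=31-36: P4@Q2 runs 5, rem=0, completes. Q0=[] Q1=[] Q2=[]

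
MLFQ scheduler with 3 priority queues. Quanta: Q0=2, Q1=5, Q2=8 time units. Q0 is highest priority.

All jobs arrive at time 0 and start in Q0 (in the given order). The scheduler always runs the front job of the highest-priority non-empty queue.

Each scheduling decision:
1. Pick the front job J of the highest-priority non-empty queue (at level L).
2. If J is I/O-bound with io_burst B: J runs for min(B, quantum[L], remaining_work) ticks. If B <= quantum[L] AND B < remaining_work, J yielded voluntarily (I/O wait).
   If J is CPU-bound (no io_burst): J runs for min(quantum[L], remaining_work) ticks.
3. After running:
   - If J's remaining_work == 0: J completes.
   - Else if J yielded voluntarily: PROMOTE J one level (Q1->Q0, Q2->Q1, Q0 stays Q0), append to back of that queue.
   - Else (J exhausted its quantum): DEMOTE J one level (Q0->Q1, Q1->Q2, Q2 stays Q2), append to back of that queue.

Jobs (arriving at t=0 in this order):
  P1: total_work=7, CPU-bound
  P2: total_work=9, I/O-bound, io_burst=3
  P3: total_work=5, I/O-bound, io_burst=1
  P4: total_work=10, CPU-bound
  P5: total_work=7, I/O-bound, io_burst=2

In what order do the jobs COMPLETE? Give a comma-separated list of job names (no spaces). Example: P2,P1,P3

Answer: P5,P3,P1,P2,P4

Derivation:
t=0-2: P1@Q0 runs 2, rem=5, quantum used, demote→Q1. Q0=[P2,P3,P4,P5] Q1=[P1] Q2=[]
t=2-4: P2@Q0 runs 2, rem=7, quantum used, demote→Q1. Q0=[P3,P4,P5] Q1=[P1,P2] Q2=[]
t=4-5: P3@Q0 runs 1, rem=4, I/O yield, promote→Q0. Q0=[P4,P5,P3] Q1=[P1,P2] Q2=[]
t=5-7: P4@Q0 runs 2, rem=8, quantum used, demote→Q1. Q0=[P5,P3] Q1=[P1,P2,P4] Q2=[]
t=7-9: P5@Q0 runs 2, rem=5, I/O yield, promote→Q0. Q0=[P3,P5] Q1=[P1,P2,P4] Q2=[]
t=9-10: P3@Q0 runs 1, rem=3, I/O yield, promote→Q0. Q0=[P5,P3] Q1=[P1,P2,P4] Q2=[]
t=10-12: P5@Q0 runs 2, rem=3, I/O yield, promote→Q0. Q0=[P3,P5] Q1=[P1,P2,P4] Q2=[]
t=12-13: P3@Q0 runs 1, rem=2, I/O yield, promote→Q0. Q0=[P5,P3] Q1=[P1,P2,P4] Q2=[]
t=13-15: P5@Q0 runs 2, rem=1, I/O yield, promote→Q0. Q0=[P3,P5] Q1=[P1,P2,P4] Q2=[]
t=15-16: P3@Q0 runs 1, rem=1, I/O yield, promote→Q0. Q0=[P5,P3] Q1=[P1,P2,P4] Q2=[]
t=16-17: P5@Q0 runs 1, rem=0, completes. Q0=[P3] Q1=[P1,P2,P4] Q2=[]
t=17-18: P3@Q0 runs 1, rem=0, completes. Q0=[] Q1=[P1,P2,P4] Q2=[]
t=18-23: P1@Q1 runs 5, rem=0, completes. Q0=[] Q1=[P2,P4] Q2=[]
t=23-26: P2@Q1 runs 3, rem=4, I/O yield, promote→Q0. Q0=[P2] Q1=[P4] Q2=[]
t=26-28: P2@Q0 runs 2, rem=2, quantum used, demote→Q1. Q0=[] Q1=[P4,P2] Q2=[]
t=28-33: P4@Q1 runs 5, rem=3, quantum used, demote→Q2. Q0=[] Q1=[P2] Q2=[P4]
t=33-35: P2@Q1 runs 2, rem=0, completes. Q0=[] Q1=[] Q2=[P4]
t=35-38: P4@Q2 runs 3, rem=0, completes. Q0=[] Q1=[] Q2=[]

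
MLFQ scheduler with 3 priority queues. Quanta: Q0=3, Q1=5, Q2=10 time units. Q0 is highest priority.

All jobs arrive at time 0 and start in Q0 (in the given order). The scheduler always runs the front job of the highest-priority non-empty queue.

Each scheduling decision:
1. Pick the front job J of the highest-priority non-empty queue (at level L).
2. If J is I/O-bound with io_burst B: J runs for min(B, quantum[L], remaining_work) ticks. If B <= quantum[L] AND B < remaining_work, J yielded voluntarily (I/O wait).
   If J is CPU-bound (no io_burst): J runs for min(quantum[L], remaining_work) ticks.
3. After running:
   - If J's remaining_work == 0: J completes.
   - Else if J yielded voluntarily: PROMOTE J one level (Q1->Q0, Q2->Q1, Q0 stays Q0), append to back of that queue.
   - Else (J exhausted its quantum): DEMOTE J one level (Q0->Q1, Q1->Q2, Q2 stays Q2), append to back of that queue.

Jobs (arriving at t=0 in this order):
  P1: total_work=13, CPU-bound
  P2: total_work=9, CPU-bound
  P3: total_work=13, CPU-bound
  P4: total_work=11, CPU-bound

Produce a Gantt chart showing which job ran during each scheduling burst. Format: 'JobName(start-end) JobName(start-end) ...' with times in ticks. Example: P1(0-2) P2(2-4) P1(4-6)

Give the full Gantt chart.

Answer: P1(0-3) P2(3-6) P3(6-9) P4(9-12) P1(12-17) P2(17-22) P3(22-27) P4(27-32) P1(32-37) P2(37-38) P3(38-43) P4(43-46)

Derivation:
t=0-3: P1@Q0 runs 3, rem=10, quantum used, demote→Q1. Q0=[P2,P3,P4] Q1=[P1] Q2=[]
t=3-6: P2@Q0 runs 3, rem=6, quantum used, demote→Q1. Q0=[P3,P4] Q1=[P1,P2] Q2=[]
t=6-9: P3@Q0 runs 3, rem=10, quantum used, demote→Q1. Q0=[P4] Q1=[P1,P2,P3] Q2=[]
t=9-12: P4@Q0 runs 3, rem=8, quantum used, demote→Q1. Q0=[] Q1=[P1,P2,P3,P4] Q2=[]
t=12-17: P1@Q1 runs 5, rem=5, quantum used, demote→Q2. Q0=[] Q1=[P2,P3,P4] Q2=[P1]
t=17-22: P2@Q1 runs 5, rem=1, quantum used, demote→Q2. Q0=[] Q1=[P3,P4] Q2=[P1,P2]
t=22-27: P3@Q1 runs 5, rem=5, quantum used, demote→Q2. Q0=[] Q1=[P4] Q2=[P1,P2,P3]
t=27-32: P4@Q1 runs 5, rem=3, quantum used, demote→Q2. Q0=[] Q1=[] Q2=[P1,P2,P3,P4]
t=32-37: P1@Q2 runs 5, rem=0, completes. Q0=[] Q1=[] Q2=[P2,P3,P4]
t=37-38: P2@Q2 runs 1, rem=0, completes. Q0=[] Q1=[] Q2=[P3,P4]
t=38-43: P3@Q2 runs 5, rem=0, completes. Q0=[] Q1=[] Q2=[P4]
t=43-46: P4@Q2 runs 3, rem=0, completes. Q0=[] Q1=[] Q2=[]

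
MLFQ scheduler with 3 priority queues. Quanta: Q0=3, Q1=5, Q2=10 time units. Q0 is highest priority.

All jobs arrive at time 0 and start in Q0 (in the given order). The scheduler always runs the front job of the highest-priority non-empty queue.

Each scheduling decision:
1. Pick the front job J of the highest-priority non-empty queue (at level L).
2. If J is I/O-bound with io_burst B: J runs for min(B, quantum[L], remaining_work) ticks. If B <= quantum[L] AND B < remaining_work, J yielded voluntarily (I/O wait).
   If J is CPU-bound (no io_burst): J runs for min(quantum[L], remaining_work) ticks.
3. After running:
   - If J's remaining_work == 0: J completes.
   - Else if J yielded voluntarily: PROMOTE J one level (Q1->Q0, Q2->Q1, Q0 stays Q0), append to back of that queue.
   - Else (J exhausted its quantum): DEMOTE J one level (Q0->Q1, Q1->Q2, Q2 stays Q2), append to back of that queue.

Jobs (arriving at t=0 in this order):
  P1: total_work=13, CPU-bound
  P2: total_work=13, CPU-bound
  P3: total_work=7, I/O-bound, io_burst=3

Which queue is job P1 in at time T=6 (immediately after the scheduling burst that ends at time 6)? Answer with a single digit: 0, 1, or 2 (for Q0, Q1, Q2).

Answer: 1

Derivation:
t=0-3: P1@Q0 runs 3, rem=10, quantum used, demote→Q1. Q0=[P2,P3] Q1=[P1] Q2=[]
t=3-6: P2@Q0 runs 3, rem=10, quantum used, demote→Q1. Q0=[P3] Q1=[P1,P2] Q2=[]
t=6-9: P3@Q0 runs 3, rem=4, I/O yield, promote→Q0. Q0=[P3] Q1=[P1,P2] Q2=[]
t=9-12: P3@Q0 runs 3, rem=1, I/O yield, promote→Q0. Q0=[P3] Q1=[P1,P2] Q2=[]
t=12-13: P3@Q0 runs 1, rem=0, completes. Q0=[] Q1=[P1,P2] Q2=[]
t=13-18: P1@Q1 runs 5, rem=5, quantum used, demote→Q2. Q0=[] Q1=[P2] Q2=[P1]
t=18-23: P2@Q1 runs 5, rem=5, quantum used, demote→Q2. Q0=[] Q1=[] Q2=[P1,P2]
t=23-28: P1@Q2 runs 5, rem=0, completes. Q0=[] Q1=[] Q2=[P2]
t=28-33: P2@Q2 runs 5, rem=0, completes. Q0=[] Q1=[] Q2=[]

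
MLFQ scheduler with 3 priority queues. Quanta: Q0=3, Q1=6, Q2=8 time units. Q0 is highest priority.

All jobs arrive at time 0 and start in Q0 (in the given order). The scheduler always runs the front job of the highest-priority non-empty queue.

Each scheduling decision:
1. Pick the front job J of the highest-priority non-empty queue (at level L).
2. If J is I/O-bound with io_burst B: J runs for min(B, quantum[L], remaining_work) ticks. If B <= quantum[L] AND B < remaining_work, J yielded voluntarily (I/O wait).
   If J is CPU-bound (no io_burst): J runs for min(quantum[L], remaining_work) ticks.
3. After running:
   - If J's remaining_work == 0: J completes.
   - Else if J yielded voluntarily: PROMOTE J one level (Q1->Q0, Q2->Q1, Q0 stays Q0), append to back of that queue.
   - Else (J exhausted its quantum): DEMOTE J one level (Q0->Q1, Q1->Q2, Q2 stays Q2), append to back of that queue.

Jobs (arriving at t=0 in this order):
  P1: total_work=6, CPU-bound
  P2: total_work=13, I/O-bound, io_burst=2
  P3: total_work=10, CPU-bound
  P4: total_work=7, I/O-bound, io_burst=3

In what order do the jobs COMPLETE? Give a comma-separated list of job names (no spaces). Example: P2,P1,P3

Answer: P4,P2,P1,P3

Derivation:
t=0-3: P1@Q0 runs 3, rem=3, quantum used, demote→Q1. Q0=[P2,P3,P4] Q1=[P1] Q2=[]
t=3-5: P2@Q0 runs 2, rem=11, I/O yield, promote→Q0. Q0=[P3,P4,P2] Q1=[P1] Q2=[]
t=5-8: P3@Q0 runs 3, rem=7, quantum used, demote→Q1. Q0=[P4,P2] Q1=[P1,P3] Q2=[]
t=8-11: P4@Q0 runs 3, rem=4, I/O yield, promote→Q0. Q0=[P2,P4] Q1=[P1,P3] Q2=[]
t=11-13: P2@Q0 runs 2, rem=9, I/O yield, promote→Q0. Q0=[P4,P2] Q1=[P1,P3] Q2=[]
t=13-16: P4@Q0 runs 3, rem=1, I/O yield, promote→Q0. Q0=[P2,P4] Q1=[P1,P3] Q2=[]
t=16-18: P2@Q0 runs 2, rem=7, I/O yield, promote→Q0. Q0=[P4,P2] Q1=[P1,P3] Q2=[]
t=18-19: P4@Q0 runs 1, rem=0, completes. Q0=[P2] Q1=[P1,P3] Q2=[]
t=19-21: P2@Q0 runs 2, rem=5, I/O yield, promote→Q0. Q0=[P2] Q1=[P1,P3] Q2=[]
t=21-23: P2@Q0 runs 2, rem=3, I/O yield, promote→Q0. Q0=[P2] Q1=[P1,P3] Q2=[]
t=23-25: P2@Q0 runs 2, rem=1, I/O yield, promote→Q0. Q0=[P2] Q1=[P1,P3] Q2=[]
t=25-26: P2@Q0 runs 1, rem=0, completes. Q0=[] Q1=[P1,P3] Q2=[]
t=26-29: P1@Q1 runs 3, rem=0, completes. Q0=[] Q1=[P3] Q2=[]
t=29-35: P3@Q1 runs 6, rem=1, quantum used, demote→Q2. Q0=[] Q1=[] Q2=[P3]
t=35-36: P3@Q2 runs 1, rem=0, completes. Q0=[] Q1=[] Q2=[]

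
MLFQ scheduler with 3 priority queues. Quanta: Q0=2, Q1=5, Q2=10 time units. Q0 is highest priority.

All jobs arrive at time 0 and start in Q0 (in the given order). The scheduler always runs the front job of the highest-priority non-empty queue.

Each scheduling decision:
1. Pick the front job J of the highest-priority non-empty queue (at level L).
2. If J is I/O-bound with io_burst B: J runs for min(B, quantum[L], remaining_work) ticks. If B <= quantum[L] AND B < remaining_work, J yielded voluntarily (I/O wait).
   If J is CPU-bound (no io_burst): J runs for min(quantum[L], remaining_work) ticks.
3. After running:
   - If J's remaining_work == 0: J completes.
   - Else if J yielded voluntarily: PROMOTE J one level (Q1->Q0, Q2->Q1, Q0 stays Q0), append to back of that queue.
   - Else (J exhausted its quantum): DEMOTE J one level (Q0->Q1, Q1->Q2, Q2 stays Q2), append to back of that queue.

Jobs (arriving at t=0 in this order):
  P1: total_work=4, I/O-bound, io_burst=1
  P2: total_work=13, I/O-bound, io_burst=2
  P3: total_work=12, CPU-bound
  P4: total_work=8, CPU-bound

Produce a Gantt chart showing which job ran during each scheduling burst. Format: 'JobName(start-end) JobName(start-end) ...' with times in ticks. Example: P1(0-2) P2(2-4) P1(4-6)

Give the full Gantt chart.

t=0-1: P1@Q0 runs 1, rem=3, I/O yield, promote→Q0. Q0=[P2,P3,P4,P1] Q1=[] Q2=[]
t=1-3: P2@Q0 runs 2, rem=11, I/O yield, promote→Q0. Q0=[P3,P4,P1,P2] Q1=[] Q2=[]
t=3-5: P3@Q0 runs 2, rem=10, quantum used, demote→Q1. Q0=[P4,P1,P2] Q1=[P3] Q2=[]
t=5-7: P4@Q0 runs 2, rem=6, quantum used, demote→Q1. Q0=[P1,P2] Q1=[P3,P4] Q2=[]
t=7-8: P1@Q0 runs 1, rem=2, I/O yield, promote→Q0. Q0=[P2,P1] Q1=[P3,P4] Q2=[]
t=8-10: P2@Q0 runs 2, rem=9, I/O yield, promote→Q0. Q0=[P1,P2] Q1=[P3,P4] Q2=[]
t=10-11: P1@Q0 runs 1, rem=1, I/O yield, promote→Q0. Q0=[P2,P1] Q1=[P3,P4] Q2=[]
t=11-13: P2@Q0 runs 2, rem=7, I/O yield, promote→Q0. Q0=[P1,P2] Q1=[P3,P4] Q2=[]
t=13-14: P1@Q0 runs 1, rem=0, completes. Q0=[P2] Q1=[P3,P4] Q2=[]
t=14-16: P2@Q0 runs 2, rem=5, I/O yield, promote→Q0. Q0=[P2] Q1=[P3,P4] Q2=[]
t=16-18: P2@Q0 runs 2, rem=3, I/O yield, promote→Q0. Q0=[P2] Q1=[P3,P4] Q2=[]
t=18-20: P2@Q0 runs 2, rem=1, I/O yield, promote→Q0. Q0=[P2] Q1=[P3,P4] Q2=[]
t=20-21: P2@Q0 runs 1, rem=0, completes. Q0=[] Q1=[P3,P4] Q2=[]
t=21-26: P3@Q1 runs 5, rem=5, quantum used, demote→Q2. Q0=[] Q1=[P4] Q2=[P3]
t=26-31: P4@Q1 runs 5, rem=1, quantum used, demote→Q2. Q0=[] Q1=[] Q2=[P3,P4]
t=31-36: P3@Q2 runs 5, rem=0, completes. Q0=[] Q1=[] Q2=[P4]
t=36-37: P4@Q2 runs 1, rem=0, completes. Q0=[] Q1=[] Q2=[]

Answer: P1(0-1) P2(1-3) P3(3-5) P4(5-7) P1(7-8) P2(8-10) P1(10-11) P2(11-13) P1(13-14) P2(14-16) P2(16-18) P2(18-20) P2(20-21) P3(21-26) P4(26-31) P3(31-36) P4(36-37)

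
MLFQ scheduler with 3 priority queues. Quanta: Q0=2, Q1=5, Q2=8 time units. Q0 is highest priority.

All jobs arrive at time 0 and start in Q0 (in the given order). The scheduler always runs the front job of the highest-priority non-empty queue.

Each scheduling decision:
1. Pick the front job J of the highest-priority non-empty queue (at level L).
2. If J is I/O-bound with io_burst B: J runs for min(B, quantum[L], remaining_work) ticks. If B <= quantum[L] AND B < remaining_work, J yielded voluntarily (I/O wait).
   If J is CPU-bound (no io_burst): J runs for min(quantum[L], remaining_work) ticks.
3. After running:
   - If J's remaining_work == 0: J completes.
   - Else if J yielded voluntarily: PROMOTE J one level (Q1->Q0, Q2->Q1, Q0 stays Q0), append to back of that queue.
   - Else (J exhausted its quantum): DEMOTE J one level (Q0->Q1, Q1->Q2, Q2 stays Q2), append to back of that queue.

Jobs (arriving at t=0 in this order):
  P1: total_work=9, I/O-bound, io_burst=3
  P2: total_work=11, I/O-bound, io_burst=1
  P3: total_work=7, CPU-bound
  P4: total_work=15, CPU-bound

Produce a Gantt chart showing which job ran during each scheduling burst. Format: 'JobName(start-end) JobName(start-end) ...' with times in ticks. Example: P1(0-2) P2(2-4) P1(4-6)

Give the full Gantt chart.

Answer: P1(0-2) P2(2-3) P3(3-5) P4(5-7) P2(7-8) P2(8-9) P2(9-10) P2(10-11) P2(11-12) P2(12-13) P2(13-14) P2(14-15) P2(15-16) P2(16-17) P1(17-20) P1(20-22) P3(22-27) P4(27-32) P1(32-34) P4(34-42)

Derivation:
t=0-2: P1@Q0 runs 2, rem=7, quantum used, demote→Q1. Q0=[P2,P3,P4] Q1=[P1] Q2=[]
t=2-3: P2@Q0 runs 1, rem=10, I/O yield, promote→Q0. Q0=[P3,P4,P2] Q1=[P1] Q2=[]
t=3-5: P3@Q0 runs 2, rem=5, quantum used, demote→Q1. Q0=[P4,P2] Q1=[P1,P3] Q2=[]
t=5-7: P4@Q0 runs 2, rem=13, quantum used, demote→Q1. Q0=[P2] Q1=[P1,P3,P4] Q2=[]
t=7-8: P2@Q0 runs 1, rem=9, I/O yield, promote→Q0. Q0=[P2] Q1=[P1,P3,P4] Q2=[]
t=8-9: P2@Q0 runs 1, rem=8, I/O yield, promote→Q0. Q0=[P2] Q1=[P1,P3,P4] Q2=[]
t=9-10: P2@Q0 runs 1, rem=7, I/O yield, promote→Q0. Q0=[P2] Q1=[P1,P3,P4] Q2=[]
t=10-11: P2@Q0 runs 1, rem=6, I/O yield, promote→Q0. Q0=[P2] Q1=[P1,P3,P4] Q2=[]
t=11-12: P2@Q0 runs 1, rem=5, I/O yield, promote→Q0. Q0=[P2] Q1=[P1,P3,P4] Q2=[]
t=12-13: P2@Q0 runs 1, rem=4, I/O yield, promote→Q0. Q0=[P2] Q1=[P1,P3,P4] Q2=[]
t=13-14: P2@Q0 runs 1, rem=3, I/O yield, promote→Q0. Q0=[P2] Q1=[P1,P3,P4] Q2=[]
t=14-15: P2@Q0 runs 1, rem=2, I/O yield, promote→Q0. Q0=[P2] Q1=[P1,P3,P4] Q2=[]
t=15-16: P2@Q0 runs 1, rem=1, I/O yield, promote→Q0. Q0=[P2] Q1=[P1,P3,P4] Q2=[]
t=16-17: P2@Q0 runs 1, rem=0, completes. Q0=[] Q1=[P1,P3,P4] Q2=[]
t=17-20: P1@Q1 runs 3, rem=4, I/O yield, promote→Q0. Q0=[P1] Q1=[P3,P4] Q2=[]
t=20-22: P1@Q0 runs 2, rem=2, quantum used, demote→Q1. Q0=[] Q1=[P3,P4,P1] Q2=[]
t=22-27: P3@Q1 runs 5, rem=0, completes. Q0=[] Q1=[P4,P1] Q2=[]
t=27-32: P4@Q1 runs 5, rem=8, quantum used, demote→Q2. Q0=[] Q1=[P1] Q2=[P4]
t=32-34: P1@Q1 runs 2, rem=0, completes. Q0=[] Q1=[] Q2=[P4]
t=34-42: P4@Q2 runs 8, rem=0, completes. Q0=[] Q1=[] Q2=[]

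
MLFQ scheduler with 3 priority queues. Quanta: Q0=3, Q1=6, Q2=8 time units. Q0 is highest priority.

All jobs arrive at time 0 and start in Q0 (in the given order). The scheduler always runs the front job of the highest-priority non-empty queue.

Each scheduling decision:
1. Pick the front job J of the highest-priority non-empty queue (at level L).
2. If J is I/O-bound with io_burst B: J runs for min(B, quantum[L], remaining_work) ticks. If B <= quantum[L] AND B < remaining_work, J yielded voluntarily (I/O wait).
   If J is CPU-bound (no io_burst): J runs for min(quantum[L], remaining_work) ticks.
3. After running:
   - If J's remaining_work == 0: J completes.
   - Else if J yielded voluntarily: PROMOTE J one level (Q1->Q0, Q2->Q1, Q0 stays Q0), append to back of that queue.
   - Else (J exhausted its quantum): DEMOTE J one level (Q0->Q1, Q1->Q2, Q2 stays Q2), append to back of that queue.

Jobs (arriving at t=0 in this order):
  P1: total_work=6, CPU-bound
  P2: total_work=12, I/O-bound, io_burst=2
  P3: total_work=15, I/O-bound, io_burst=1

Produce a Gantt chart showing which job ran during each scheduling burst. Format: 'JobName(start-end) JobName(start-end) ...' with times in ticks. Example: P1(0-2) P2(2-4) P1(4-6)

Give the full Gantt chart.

Answer: P1(0-3) P2(3-5) P3(5-6) P2(6-8) P3(8-9) P2(9-11) P3(11-12) P2(12-14) P3(14-15) P2(15-17) P3(17-18) P2(18-20) P3(20-21) P3(21-22) P3(22-23) P3(23-24) P3(24-25) P3(25-26) P3(26-27) P3(27-28) P3(28-29) P3(29-30) P1(30-33)

Derivation:
t=0-3: P1@Q0 runs 3, rem=3, quantum used, demote→Q1. Q0=[P2,P3] Q1=[P1] Q2=[]
t=3-5: P2@Q0 runs 2, rem=10, I/O yield, promote→Q0. Q0=[P3,P2] Q1=[P1] Q2=[]
t=5-6: P3@Q0 runs 1, rem=14, I/O yield, promote→Q0. Q0=[P2,P3] Q1=[P1] Q2=[]
t=6-8: P2@Q0 runs 2, rem=8, I/O yield, promote→Q0. Q0=[P3,P2] Q1=[P1] Q2=[]
t=8-9: P3@Q0 runs 1, rem=13, I/O yield, promote→Q0. Q0=[P2,P3] Q1=[P1] Q2=[]
t=9-11: P2@Q0 runs 2, rem=6, I/O yield, promote→Q0. Q0=[P3,P2] Q1=[P1] Q2=[]
t=11-12: P3@Q0 runs 1, rem=12, I/O yield, promote→Q0. Q0=[P2,P3] Q1=[P1] Q2=[]
t=12-14: P2@Q0 runs 2, rem=4, I/O yield, promote→Q0. Q0=[P3,P2] Q1=[P1] Q2=[]
t=14-15: P3@Q0 runs 1, rem=11, I/O yield, promote→Q0. Q0=[P2,P3] Q1=[P1] Q2=[]
t=15-17: P2@Q0 runs 2, rem=2, I/O yield, promote→Q0. Q0=[P3,P2] Q1=[P1] Q2=[]
t=17-18: P3@Q0 runs 1, rem=10, I/O yield, promote→Q0. Q0=[P2,P3] Q1=[P1] Q2=[]
t=18-20: P2@Q0 runs 2, rem=0, completes. Q0=[P3] Q1=[P1] Q2=[]
t=20-21: P3@Q0 runs 1, rem=9, I/O yield, promote→Q0. Q0=[P3] Q1=[P1] Q2=[]
t=21-22: P3@Q0 runs 1, rem=8, I/O yield, promote→Q0. Q0=[P3] Q1=[P1] Q2=[]
t=22-23: P3@Q0 runs 1, rem=7, I/O yield, promote→Q0. Q0=[P3] Q1=[P1] Q2=[]
t=23-24: P3@Q0 runs 1, rem=6, I/O yield, promote→Q0. Q0=[P3] Q1=[P1] Q2=[]
t=24-25: P3@Q0 runs 1, rem=5, I/O yield, promote→Q0. Q0=[P3] Q1=[P1] Q2=[]
t=25-26: P3@Q0 runs 1, rem=4, I/O yield, promote→Q0. Q0=[P3] Q1=[P1] Q2=[]
t=26-27: P3@Q0 runs 1, rem=3, I/O yield, promote→Q0. Q0=[P3] Q1=[P1] Q2=[]
t=27-28: P3@Q0 runs 1, rem=2, I/O yield, promote→Q0. Q0=[P3] Q1=[P1] Q2=[]
t=28-29: P3@Q0 runs 1, rem=1, I/O yield, promote→Q0. Q0=[P3] Q1=[P1] Q2=[]
t=29-30: P3@Q0 runs 1, rem=0, completes. Q0=[] Q1=[P1] Q2=[]
t=30-33: P1@Q1 runs 3, rem=0, completes. Q0=[] Q1=[] Q2=[]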